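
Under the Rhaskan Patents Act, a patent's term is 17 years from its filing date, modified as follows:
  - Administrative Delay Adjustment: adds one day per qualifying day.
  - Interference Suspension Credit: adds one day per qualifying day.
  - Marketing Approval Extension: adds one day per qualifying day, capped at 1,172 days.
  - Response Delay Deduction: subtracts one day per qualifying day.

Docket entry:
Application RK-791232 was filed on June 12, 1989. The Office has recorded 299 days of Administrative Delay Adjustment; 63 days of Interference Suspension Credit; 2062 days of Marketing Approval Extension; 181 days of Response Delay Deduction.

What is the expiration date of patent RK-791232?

Base term: filing date + 17 years → 12 June 2006.
Administrative Delay Adjustment: +299 days → 7 April 2007.
Interference Suspension Credit: +63 days → 9 June 2007.
Marketing Approval Extension: 2062 days claimed exceeds the 1172-day cap, so +1172 days → 24 August 2010.
Response Delay Deduction: −181 days → 24 February 2010.

February 24, 2010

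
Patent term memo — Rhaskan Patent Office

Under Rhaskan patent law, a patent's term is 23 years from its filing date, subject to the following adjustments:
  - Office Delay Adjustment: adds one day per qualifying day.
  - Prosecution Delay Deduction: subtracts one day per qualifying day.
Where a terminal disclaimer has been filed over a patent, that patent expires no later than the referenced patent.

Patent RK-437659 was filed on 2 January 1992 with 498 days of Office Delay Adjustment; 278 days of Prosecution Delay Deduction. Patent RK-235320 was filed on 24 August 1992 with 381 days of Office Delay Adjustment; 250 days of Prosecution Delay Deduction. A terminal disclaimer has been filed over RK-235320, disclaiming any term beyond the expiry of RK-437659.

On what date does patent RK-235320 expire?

2015-08-10

Natural term of RK-235320:
  Base: filing + 23 years → 24 August 2015.
  Office Delay Adjustment: +381 days → 8 September 2016.
  Prosecution Delay Deduction: −250 days → 2 January 2016.
Expiry of referenced patent RK-437659:
  Base: filing + 23 years → 2 January 2015.
  Office Delay Adjustment: +498 days → 14 May 2016.
  Prosecution Delay Deduction: −278 days → 10 August 2015.
Terminal disclaimer: RK-235320 expires on the earlier of 2 January 2016 and 10 August 2015.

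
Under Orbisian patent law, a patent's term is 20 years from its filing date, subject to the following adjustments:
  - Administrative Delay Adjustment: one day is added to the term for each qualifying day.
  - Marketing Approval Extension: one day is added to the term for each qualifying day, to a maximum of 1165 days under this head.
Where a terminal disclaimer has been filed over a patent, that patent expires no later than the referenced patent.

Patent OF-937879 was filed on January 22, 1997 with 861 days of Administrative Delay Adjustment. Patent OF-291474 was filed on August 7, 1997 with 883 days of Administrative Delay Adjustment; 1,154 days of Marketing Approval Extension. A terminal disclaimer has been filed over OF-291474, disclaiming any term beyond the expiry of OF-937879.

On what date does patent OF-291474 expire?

2019-06-02

Natural term of OF-291474:
  Base: filing + 20 years → 7 August 2017.
  Administrative Delay Adjustment: +883 days → 7 January 2020.
  Marketing Approval Extension: 1154 days (within the 1165-day cap) → +1154 days → 6 March 2023.
Expiry of referenced patent OF-937879:
  Base: filing + 20 years → 22 January 2017.
  Administrative Delay Adjustment: +861 days → 2 June 2019.
Terminal disclaimer: OF-291474 expires on the earlier of 6 March 2023 and 2 June 2019.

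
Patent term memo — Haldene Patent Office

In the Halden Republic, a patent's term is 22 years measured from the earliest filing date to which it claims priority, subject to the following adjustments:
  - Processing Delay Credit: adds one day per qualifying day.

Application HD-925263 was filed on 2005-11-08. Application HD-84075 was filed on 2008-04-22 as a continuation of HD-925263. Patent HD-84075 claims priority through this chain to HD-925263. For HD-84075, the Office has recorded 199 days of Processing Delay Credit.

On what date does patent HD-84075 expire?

2028-05-25

Earliest priority filing: 8 November 2005.
Base term: 8 November 2005 + 22 years → 8 November 2027.
Processing Delay Credit: +199 days → 25 May 2028.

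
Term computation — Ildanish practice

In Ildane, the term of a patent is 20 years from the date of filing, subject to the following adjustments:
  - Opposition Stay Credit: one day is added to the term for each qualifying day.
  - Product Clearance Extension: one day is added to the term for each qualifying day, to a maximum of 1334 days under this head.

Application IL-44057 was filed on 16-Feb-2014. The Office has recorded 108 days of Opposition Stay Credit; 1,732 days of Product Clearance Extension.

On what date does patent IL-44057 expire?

January 28, 2038

Base term: filing date + 20 years → 16 February 2034.
Opposition Stay Credit: +108 days → 4 June 2034.
Product Clearance Extension: 1732 days claimed exceeds the 1334-day cap, so +1334 days → 28 January 2038.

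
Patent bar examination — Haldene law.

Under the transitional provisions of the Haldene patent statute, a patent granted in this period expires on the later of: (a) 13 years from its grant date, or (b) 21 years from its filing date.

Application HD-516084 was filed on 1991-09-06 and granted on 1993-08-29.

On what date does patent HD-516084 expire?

September 6, 2012

(a) grant + 13 years → 29 August 2006.
(b) filing + 21 years → 6 September 2012.
Later of the two: 6 September 2012.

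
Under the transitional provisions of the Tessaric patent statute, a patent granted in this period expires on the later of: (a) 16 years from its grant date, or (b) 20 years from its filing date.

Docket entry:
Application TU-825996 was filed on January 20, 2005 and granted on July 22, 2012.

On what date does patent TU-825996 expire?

2028-07-22

(a) grant + 16 years → 22 July 2028.
(b) filing + 20 years → 20 January 2025.
Later of the two: 22 July 2028.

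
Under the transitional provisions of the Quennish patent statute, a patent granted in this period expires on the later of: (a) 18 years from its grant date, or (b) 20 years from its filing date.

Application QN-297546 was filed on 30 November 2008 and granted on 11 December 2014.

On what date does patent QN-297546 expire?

2032-12-11

(a) grant + 18 years → 11 December 2032.
(b) filing + 20 years → 30 November 2028.
Later of the two: 11 December 2032.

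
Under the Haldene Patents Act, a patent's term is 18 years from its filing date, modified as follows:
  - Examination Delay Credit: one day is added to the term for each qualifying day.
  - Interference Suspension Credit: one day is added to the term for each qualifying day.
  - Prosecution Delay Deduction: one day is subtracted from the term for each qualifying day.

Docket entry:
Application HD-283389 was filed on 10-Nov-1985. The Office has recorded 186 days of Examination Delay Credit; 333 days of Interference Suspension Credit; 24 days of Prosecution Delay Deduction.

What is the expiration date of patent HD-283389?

2005-03-19

Base term: filing date + 18 years → 10 November 2003.
Examination Delay Credit: +186 days → 14 May 2004.
Interference Suspension Credit: +333 days → 12 April 2005.
Prosecution Delay Deduction: −24 days → 19 March 2005.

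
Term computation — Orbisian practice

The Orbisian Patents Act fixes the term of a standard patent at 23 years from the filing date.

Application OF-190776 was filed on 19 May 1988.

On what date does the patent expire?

May 19, 2011

Filing date + 23 years → 19 May 2011.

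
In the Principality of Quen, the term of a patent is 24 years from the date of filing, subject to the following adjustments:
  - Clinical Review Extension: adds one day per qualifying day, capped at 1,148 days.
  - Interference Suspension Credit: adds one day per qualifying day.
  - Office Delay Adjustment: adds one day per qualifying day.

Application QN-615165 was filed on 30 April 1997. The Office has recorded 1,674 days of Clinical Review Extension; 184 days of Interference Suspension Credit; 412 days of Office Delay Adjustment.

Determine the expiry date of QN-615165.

2026-02-07

Base term: filing date + 24 years → 30 April 2021.
Clinical Review Extension: 1674 days claimed exceeds the 1148-day cap, so +1148 days → 21 June 2024.
Interference Suspension Credit: +184 days → 22 December 2024.
Office Delay Adjustment: +412 days → 7 February 2026.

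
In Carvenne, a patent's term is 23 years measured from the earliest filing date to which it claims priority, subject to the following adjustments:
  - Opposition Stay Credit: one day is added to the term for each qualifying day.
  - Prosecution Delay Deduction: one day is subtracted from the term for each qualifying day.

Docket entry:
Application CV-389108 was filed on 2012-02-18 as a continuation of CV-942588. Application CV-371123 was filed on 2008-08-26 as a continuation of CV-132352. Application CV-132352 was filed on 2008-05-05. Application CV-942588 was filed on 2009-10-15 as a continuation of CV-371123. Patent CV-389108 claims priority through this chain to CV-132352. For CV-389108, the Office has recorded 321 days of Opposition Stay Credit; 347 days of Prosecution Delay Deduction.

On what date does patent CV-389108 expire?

April 9, 2031

Earliest priority filing: 5 May 2008.
Base term: 5 May 2008 + 23 years → 5 May 2031.
Opposition Stay Credit: +321 days → 21 March 2032.
Prosecution Delay Deduction: −347 days → 9 April 2031.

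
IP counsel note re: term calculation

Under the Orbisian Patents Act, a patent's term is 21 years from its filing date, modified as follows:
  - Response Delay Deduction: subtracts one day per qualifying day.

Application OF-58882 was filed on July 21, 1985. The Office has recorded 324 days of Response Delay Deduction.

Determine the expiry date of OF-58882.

2005-08-31

Base term: filing date + 21 years → 21 July 2006.
Response Delay Deduction: −324 days → 31 August 2005.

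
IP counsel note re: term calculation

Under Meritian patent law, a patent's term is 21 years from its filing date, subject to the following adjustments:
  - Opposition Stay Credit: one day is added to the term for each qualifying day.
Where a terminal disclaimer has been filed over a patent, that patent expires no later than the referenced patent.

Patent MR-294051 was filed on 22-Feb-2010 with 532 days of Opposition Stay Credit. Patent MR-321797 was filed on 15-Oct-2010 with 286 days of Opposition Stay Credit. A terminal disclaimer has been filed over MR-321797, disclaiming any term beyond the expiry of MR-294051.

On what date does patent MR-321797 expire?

Natural term of MR-321797:
  Base: filing + 21 years → 15 October 2031.
  Opposition Stay Credit: +286 days → 27 July 2032.
Expiry of referenced patent MR-294051:
  Base: filing + 21 years → 22 February 2031.
  Opposition Stay Credit: +532 days → 7 August 2032.
Terminal disclaimer: MR-321797 expires on the earlier of 27 July 2032 and 7 August 2032.

July 27, 2032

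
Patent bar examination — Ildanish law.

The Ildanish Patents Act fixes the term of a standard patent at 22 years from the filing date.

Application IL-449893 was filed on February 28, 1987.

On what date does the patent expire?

Filing date + 22 years → 28 February 2009.

February 28, 2009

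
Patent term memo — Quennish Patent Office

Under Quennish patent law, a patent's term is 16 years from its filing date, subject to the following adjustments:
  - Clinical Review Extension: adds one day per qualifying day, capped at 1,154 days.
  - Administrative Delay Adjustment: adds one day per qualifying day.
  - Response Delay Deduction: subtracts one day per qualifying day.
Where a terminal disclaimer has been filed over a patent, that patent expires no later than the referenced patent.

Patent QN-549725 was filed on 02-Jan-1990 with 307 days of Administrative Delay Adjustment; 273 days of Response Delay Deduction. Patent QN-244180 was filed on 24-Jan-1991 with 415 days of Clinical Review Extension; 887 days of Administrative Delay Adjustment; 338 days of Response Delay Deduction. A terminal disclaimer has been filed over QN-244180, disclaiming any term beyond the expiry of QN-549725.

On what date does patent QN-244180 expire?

Natural term of QN-244180:
  Base: filing + 16 years → 24 January 2007.
  Clinical Review Extension: 415 days (within the 1154-day cap) → +415 days → 14 March 2008.
  Administrative Delay Adjustment: +887 days → 18 August 2010.
  Response Delay Deduction: −338 days → 14 September 2009.
Expiry of referenced patent QN-549725:
  Base: filing + 16 years → 2 January 2006.
  Administrative Delay Adjustment: +307 days → 5 November 2006.
  Response Delay Deduction: −273 days → 5 February 2006.
Terminal disclaimer: QN-244180 expires on the earlier of 14 September 2009 and 5 February 2006.

2006-02-05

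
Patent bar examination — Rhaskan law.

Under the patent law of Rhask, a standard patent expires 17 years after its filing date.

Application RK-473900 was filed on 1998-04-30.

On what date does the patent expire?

Filing date + 17 years → 30 April 2015.

April 30, 2015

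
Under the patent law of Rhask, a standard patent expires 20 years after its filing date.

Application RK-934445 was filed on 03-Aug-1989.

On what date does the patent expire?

August 3, 2009

Filing date + 20 years → 3 August 2009.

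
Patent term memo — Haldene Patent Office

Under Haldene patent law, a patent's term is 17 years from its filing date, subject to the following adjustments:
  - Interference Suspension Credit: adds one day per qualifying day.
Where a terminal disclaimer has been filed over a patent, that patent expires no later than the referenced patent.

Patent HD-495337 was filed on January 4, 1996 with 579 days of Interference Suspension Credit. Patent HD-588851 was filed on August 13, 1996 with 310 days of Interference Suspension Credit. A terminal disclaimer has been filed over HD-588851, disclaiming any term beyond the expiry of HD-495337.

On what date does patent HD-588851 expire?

Natural term of HD-588851:
  Base: filing + 17 years → 13 August 2013.
  Interference Suspension Credit: +310 days → 19 June 2014.
Expiry of referenced patent HD-495337:
  Base: filing + 17 years → 4 January 2013.
  Interference Suspension Credit: +579 days → 6 August 2014.
Terminal disclaimer: HD-588851 expires on the earlier of 19 June 2014 and 6 August 2014.

June 19, 2014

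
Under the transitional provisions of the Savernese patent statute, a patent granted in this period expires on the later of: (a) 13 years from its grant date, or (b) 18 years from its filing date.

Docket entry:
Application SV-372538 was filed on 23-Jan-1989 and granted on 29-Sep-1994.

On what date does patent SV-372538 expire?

(a) grant + 13 years → 29 September 2007.
(b) filing + 18 years → 23 January 2007.
Later of the two: 29 September 2007.

September 29, 2007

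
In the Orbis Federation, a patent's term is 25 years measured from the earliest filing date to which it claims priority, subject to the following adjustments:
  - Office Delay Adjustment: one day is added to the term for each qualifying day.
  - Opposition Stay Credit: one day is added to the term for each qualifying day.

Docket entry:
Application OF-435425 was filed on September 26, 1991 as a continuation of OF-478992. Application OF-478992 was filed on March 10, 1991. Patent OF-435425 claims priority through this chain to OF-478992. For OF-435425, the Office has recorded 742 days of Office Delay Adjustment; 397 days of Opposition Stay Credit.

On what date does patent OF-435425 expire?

Earliest priority filing: 10 March 1991.
Base term: 10 March 1991 + 25 years → 10 March 2016.
Office Delay Adjustment: +742 days → 22 March 2018.
Opposition Stay Credit: +397 days → 23 April 2019.

April 23, 2019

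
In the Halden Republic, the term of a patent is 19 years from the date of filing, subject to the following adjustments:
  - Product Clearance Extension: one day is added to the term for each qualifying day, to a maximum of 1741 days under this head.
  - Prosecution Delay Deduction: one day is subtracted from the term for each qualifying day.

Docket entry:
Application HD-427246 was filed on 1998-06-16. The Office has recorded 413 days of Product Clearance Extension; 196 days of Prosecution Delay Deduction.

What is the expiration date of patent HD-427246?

Base term: filing date + 19 years → 16 June 2017.
Product Clearance Extension: 413 days (within the 1741-day cap) → +413 days → 3 August 2018.
Prosecution Delay Deduction: −196 days → 19 January 2018.

January 19, 2018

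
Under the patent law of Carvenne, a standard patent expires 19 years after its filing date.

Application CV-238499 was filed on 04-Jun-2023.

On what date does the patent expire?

June 4, 2042

Filing date + 19 years → 4 June 2042.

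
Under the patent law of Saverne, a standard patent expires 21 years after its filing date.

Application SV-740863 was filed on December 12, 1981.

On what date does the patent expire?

Filing date + 21 years → 12 December 2002.

2002-12-12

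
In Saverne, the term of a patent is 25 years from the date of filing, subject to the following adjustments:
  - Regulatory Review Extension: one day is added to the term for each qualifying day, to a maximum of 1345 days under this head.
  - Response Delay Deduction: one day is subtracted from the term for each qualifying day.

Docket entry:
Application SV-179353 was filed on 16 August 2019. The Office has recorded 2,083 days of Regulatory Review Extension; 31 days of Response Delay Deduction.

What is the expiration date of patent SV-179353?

March 22, 2048

Base term: filing date + 25 years → 16 August 2044.
Regulatory Review Extension: 2083 days claimed exceeds the 1345-day cap, so +1345 days → 22 April 2048.
Response Delay Deduction: −31 days → 22 March 2048.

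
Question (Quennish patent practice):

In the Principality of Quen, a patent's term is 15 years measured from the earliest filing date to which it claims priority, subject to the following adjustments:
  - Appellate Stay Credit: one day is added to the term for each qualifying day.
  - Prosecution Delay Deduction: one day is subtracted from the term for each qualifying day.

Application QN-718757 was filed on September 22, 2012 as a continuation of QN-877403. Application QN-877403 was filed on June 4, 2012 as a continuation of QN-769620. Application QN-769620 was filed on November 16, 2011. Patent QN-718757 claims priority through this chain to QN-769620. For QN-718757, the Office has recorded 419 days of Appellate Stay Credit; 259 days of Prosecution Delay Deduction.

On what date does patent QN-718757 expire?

Earliest priority filing: 16 November 2011.
Base term: 16 November 2011 + 15 years → 16 November 2026.
Appellate Stay Credit: +419 days → 9 January 2028.
Prosecution Delay Deduction: −259 days → 25 April 2027.

2027-04-25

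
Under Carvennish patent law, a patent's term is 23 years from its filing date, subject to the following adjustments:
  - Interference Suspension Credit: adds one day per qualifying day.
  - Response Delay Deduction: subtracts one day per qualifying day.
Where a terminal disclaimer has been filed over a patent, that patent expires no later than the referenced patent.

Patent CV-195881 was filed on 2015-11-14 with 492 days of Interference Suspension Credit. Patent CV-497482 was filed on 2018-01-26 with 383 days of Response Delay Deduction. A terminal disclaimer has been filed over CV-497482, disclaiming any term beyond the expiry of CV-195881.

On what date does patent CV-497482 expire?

Natural term of CV-497482:
  Base: filing + 23 years → 26 January 2041.
  Response Delay Deduction: −383 days → 9 January 2040.
Expiry of referenced patent CV-195881:
  Base: filing + 23 years → 14 November 2038.
  Interference Suspension Credit: +492 days → 20 March 2040.
Terminal disclaimer: CV-497482 expires on the earlier of 9 January 2040 and 20 March 2040.

January 9, 2040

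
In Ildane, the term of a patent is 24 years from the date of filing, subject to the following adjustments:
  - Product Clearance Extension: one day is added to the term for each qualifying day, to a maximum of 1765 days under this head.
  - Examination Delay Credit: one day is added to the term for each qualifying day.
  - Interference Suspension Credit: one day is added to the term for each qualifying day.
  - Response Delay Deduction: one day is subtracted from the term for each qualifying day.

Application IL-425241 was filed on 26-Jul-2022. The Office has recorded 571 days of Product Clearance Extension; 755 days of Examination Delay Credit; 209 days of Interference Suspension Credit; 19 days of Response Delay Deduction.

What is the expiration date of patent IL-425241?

September 19, 2050

Base term: filing date + 24 years → 26 July 2046.
Product Clearance Extension: 571 days (within the 1765-day cap) → +571 days → 17 February 2048.
Examination Delay Credit: +755 days → 13 March 2050.
Interference Suspension Credit: +209 days → 8 October 2050.
Response Delay Deduction: −19 days → 19 September 2050.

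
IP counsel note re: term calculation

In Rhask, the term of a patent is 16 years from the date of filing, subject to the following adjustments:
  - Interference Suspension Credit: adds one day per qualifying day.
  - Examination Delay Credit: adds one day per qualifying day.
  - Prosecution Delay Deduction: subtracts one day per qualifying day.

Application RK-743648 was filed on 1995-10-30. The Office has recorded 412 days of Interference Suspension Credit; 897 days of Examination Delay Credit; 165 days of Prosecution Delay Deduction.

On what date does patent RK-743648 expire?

2014-12-17

Base term: filing date + 16 years → 30 October 2011.
Interference Suspension Credit: +412 days → 15 December 2012.
Examination Delay Credit: +897 days → 31 May 2015.
Prosecution Delay Deduction: −165 days → 17 December 2014.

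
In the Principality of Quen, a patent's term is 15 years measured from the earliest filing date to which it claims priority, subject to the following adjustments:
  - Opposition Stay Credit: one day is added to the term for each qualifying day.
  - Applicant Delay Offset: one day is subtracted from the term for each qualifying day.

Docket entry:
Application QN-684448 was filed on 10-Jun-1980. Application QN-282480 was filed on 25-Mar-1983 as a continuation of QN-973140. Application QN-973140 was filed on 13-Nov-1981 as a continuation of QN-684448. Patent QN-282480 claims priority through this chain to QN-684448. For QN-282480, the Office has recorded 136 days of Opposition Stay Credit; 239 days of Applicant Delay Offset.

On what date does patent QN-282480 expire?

1995-02-27

Earliest priority filing: 10 June 1980.
Base term: 10 June 1980 + 15 years → 10 June 1995.
Opposition Stay Credit: +136 days → 24 October 1995.
Applicant Delay Offset: −239 days → 27 February 1995.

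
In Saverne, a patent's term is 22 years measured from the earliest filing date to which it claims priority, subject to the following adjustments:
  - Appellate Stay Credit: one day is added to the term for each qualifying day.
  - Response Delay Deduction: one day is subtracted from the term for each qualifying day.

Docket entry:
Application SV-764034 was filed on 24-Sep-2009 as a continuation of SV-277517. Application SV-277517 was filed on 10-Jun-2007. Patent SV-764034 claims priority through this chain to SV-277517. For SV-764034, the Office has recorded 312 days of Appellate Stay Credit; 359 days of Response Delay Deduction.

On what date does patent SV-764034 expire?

April 24, 2029

Earliest priority filing: 10 June 2007.
Base term: 10 June 2007 + 22 years → 10 June 2029.
Appellate Stay Credit: +312 days → 18 April 2030.
Response Delay Deduction: −359 days → 24 April 2029.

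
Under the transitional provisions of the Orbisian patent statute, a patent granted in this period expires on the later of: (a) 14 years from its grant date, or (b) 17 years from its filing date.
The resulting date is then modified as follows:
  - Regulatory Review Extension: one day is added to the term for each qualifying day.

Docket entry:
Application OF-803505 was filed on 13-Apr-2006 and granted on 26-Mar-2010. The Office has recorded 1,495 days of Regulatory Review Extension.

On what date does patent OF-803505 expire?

(a) grant + 14 years → 26 March 2024.
(b) filing + 17 years → 13 April 2023.
Later of the two: 26 March 2024.
Regulatory Review Extension: +1495 days → 29 April 2028.

2028-04-29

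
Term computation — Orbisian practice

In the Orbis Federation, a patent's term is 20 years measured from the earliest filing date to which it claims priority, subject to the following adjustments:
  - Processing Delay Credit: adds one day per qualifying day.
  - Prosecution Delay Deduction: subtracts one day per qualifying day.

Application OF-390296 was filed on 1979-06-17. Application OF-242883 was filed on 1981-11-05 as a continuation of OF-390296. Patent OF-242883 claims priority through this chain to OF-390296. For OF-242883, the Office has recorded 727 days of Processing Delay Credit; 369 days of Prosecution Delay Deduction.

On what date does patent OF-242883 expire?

2000-06-09

Earliest priority filing: 17 June 1979.
Base term: 17 June 1979 + 20 years → 17 June 1999.
Processing Delay Credit: +727 days → 13 June 2001.
Prosecution Delay Deduction: −369 days → 9 June 2000.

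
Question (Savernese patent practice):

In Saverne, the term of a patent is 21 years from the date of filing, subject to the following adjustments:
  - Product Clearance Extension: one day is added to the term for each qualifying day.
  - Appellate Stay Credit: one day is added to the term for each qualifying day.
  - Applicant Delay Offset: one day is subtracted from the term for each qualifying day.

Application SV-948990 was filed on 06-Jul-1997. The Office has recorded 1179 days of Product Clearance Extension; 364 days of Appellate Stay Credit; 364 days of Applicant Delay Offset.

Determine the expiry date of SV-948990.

Base term: filing date + 21 years → 6 July 2018.
Product Clearance Extension: +1179 days → 27 September 2021.
Appellate Stay Credit: +364 days → 26 September 2022.
Applicant Delay Offset: −364 days → 27 September 2021.

September 27, 2021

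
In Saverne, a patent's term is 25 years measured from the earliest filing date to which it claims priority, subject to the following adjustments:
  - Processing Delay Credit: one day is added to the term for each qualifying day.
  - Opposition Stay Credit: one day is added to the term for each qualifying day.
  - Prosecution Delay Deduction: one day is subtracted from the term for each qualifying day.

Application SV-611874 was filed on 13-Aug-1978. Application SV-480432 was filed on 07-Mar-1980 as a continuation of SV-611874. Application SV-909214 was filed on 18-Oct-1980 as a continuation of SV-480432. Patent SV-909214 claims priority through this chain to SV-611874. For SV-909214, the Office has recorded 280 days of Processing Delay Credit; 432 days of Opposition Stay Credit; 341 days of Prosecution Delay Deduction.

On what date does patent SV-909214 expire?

Earliest priority filing: 13 August 1978.
Base term: 13 August 1978 + 25 years → 13 August 2003.
Processing Delay Credit: +280 days → 19 May 2004.
Opposition Stay Credit: +432 days → 25 July 2005.
Prosecution Delay Deduction: −341 days → 18 August 2004.

August 18, 2004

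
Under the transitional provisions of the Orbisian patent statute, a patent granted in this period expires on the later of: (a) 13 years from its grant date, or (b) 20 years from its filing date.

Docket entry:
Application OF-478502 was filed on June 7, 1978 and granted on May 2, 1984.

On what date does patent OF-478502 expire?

(a) grant + 13 years → 2 May 1997.
(b) filing + 20 years → 7 June 1998.
Later of the two: 7 June 1998.

1998-06-07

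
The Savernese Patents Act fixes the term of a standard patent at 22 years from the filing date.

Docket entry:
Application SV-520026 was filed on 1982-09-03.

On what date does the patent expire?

Filing date + 22 years → 3 September 2004.

2004-09-03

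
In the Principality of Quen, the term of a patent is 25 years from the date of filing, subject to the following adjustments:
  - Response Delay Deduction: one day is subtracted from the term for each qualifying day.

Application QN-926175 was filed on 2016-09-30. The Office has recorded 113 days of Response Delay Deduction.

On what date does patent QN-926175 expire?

2041-06-09

Base term: filing date + 25 years → 30 September 2041.
Response Delay Deduction: −113 days → 9 June 2041.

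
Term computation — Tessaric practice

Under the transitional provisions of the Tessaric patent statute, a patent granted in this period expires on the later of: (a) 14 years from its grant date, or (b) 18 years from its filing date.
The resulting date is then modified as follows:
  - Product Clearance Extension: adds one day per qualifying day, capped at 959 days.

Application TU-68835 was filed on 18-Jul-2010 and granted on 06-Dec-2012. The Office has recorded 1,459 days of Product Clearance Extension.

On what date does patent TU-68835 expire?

(a) grant + 14 years → 6 December 2026.
(b) filing + 18 years → 18 July 2028.
Later of the two: 18 July 2028.
Product Clearance Extension: 1459 days claimed exceeds the 959-day cap, so +959 days → 4 March 2031.

March 4, 2031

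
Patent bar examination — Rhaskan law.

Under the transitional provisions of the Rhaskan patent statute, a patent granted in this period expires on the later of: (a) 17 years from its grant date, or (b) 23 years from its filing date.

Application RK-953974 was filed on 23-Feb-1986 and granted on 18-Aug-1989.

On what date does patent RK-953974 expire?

(a) grant + 17 years → 18 August 2006.
(b) filing + 23 years → 23 February 2009.
Later of the two: 23 February 2009.

February 23, 2009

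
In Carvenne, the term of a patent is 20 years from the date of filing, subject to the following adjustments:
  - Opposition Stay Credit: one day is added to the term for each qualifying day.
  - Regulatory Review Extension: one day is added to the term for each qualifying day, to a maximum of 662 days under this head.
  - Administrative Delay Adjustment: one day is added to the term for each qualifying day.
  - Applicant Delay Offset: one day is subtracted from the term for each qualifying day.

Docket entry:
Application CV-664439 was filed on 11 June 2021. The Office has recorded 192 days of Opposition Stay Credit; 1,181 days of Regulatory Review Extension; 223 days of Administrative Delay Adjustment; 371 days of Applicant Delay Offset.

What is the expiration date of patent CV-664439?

2043-05-18

Base term: filing date + 20 years → 11 June 2041.
Opposition Stay Credit: +192 days → 20 December 2041.
Regulatory Review Extension: 1181 days claimed exceeds the 662-day cap, so +662 days → 13 October 2043.
Administrative Delay Adjustment: +223 days → 23 May 2044.
Applicant Delay Offset: −371 days → 18 May 2043.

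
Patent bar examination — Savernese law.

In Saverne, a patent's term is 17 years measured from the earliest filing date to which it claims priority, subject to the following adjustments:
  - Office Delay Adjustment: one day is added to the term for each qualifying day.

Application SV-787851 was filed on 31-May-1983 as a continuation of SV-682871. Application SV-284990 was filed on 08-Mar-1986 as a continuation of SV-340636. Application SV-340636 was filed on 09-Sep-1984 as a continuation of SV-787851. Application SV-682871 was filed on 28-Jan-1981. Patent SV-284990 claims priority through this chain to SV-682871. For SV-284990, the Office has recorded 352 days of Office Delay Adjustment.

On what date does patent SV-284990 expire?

Earliest priority filing: 28 January 1981.
Base term: 28 January 1981 + 17 years → 28 January 1998.
Office Delay Adjustment: +352 days → 15 January 1999.

January 15, 1999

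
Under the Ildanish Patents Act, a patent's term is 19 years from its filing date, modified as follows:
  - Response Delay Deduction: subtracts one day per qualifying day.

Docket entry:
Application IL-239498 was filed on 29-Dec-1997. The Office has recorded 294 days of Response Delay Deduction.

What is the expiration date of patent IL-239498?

Base term: filing date + 19 years → 29 December 2016.
Response Delay Deduction: −294 days → 10 March 2016.

March 10, 2016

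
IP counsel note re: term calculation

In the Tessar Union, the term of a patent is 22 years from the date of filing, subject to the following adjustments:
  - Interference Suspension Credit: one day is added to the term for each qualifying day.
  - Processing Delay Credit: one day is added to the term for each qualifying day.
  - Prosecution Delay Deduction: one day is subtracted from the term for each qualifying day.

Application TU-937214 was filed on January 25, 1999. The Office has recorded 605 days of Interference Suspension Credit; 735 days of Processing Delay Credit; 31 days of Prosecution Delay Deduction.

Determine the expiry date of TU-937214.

Base term: filing date + 22 years → 25 January 2021.
Interference Suspension Credit: +605 days → 22 September 2022.
Processing Delay Credit: +735 days → 26 September 2024.
Prosecution Delay Deduction: −31 days → 26 August 2024.

2024-08-26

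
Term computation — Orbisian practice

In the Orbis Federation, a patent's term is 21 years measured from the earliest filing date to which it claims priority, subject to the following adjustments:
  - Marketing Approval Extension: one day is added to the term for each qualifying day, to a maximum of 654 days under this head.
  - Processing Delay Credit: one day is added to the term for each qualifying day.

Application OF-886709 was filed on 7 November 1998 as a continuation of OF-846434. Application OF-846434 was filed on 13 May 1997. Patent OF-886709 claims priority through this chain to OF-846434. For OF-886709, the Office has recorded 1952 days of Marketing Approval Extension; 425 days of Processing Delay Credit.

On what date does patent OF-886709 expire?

April 26, 2021

Earliest priority filing: 13 May 1997.
Base term: 13 May 1997 + 21 years → 13 May 2018.
Marketing Approval Extension: 1952 days claimed exceeds the 654-day cap, so +654 days → 26 February 2020.
Processing Delay Credit: +425 days → 26 April 2021.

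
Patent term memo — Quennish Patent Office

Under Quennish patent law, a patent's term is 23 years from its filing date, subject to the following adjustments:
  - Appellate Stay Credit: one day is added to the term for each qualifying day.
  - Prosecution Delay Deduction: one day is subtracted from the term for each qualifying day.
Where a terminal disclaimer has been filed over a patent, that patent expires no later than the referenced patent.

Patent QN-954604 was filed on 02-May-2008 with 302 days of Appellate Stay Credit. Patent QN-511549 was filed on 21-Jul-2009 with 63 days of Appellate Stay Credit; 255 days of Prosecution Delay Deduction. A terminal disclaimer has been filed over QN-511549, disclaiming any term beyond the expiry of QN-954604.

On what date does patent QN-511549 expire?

Natural term of QN-511549:
  Base: filing + 23 years → 21 July 2032.
  Appellate Stay Credit: +63 days → 22 September 2032.
  Prosecution Delay Deduction: −255 days → 11 January 2032.
Expiry of referenced patent QN-954604:
  Base: filing + 23 years → 2 May 2031.
  Appellate Stay Credit: +302 days → 28 February 2032.
Terminal disclaimer: QN-511549 expires on the earlier of 11 January 2032 and 28 February 2032.

2032-01-11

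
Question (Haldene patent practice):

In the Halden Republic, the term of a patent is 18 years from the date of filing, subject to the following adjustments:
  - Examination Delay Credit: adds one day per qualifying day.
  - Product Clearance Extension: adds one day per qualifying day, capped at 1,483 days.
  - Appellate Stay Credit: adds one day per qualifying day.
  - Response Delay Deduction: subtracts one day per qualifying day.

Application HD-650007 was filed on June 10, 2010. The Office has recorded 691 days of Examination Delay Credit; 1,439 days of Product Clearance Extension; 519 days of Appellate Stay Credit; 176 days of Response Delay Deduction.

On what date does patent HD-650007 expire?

Base term: filing date + 18 years → 10 June 2028.
Examination Delay Credit: +691 days → 2 May 2030.
Product Clearance Extension: 1439 days (within the 1483-day cap) → +1439 days → 10 April 2034.
Appellate Stay Credit: +519 days → 11 September 2035.
Response Delay Deduction: −176 days → 19 March 2035.

March 19, 2035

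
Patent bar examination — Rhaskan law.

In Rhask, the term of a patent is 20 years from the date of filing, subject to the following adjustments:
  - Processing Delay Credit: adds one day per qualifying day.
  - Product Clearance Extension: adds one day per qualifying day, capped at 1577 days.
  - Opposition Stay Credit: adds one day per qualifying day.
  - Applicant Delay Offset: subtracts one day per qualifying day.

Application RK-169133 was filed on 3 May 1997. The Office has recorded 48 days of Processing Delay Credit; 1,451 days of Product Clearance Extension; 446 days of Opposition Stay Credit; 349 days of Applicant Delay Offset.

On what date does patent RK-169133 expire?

Base term: filing date + 20 years → 3 May 2017.
Processing Delay Credit: +48 days → 20 June 2017.
Product Clearance Extension: 1451 days (within the 1577-day cap) → +1451 days → 10 June 2021.
Opposition Stay Credit: +446 days → 30 August 2022.
Applicant Delay Offset: −349 days → 15 September 2021.

September 15, 2021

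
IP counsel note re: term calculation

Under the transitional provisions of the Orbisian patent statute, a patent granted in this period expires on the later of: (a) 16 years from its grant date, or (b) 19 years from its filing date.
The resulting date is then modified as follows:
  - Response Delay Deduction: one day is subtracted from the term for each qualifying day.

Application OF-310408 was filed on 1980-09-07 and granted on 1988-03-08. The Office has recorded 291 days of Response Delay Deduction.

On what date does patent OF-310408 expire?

2003-05-22

(a) grant + 16 years → 8 March 2004.
(b) filing + 19 years → 7 September 1999.
Later of the two: 8 March 2004.
Response Delay Deduction: −291 days → 22 May 2003.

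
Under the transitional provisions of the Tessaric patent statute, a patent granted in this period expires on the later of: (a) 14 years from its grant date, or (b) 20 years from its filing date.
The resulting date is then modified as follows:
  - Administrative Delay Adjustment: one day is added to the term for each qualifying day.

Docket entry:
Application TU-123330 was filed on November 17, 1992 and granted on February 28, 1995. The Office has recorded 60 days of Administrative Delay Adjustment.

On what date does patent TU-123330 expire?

January 16, 2013

(a) grant + 14 years → 28 February 2009.
(b) filing + 20 years → 17 November 2012.
Later of the two: 17 November 2012.
Administrative Delay Adjustment: +60 days → 16 January 2013.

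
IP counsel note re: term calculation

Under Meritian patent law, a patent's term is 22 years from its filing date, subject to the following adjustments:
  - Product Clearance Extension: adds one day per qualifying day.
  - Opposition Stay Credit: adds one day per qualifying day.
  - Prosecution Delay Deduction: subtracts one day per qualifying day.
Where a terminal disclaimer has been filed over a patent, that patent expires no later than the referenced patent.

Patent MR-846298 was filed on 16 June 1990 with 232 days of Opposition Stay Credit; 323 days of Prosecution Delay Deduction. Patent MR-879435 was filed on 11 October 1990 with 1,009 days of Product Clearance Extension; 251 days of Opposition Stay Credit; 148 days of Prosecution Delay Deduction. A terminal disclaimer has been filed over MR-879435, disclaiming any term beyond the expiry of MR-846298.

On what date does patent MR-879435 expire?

Natural term of MR-879435:
  Base: filing + 22 years → 11 October 2012.
  Product Clearance Extension: +1009 days → 17 July 2015.
  Opposition Stay Credit: +251 days → 24 March 2016.
  Prosecution Delay Deduction: −148 days → 28 October 2015.
Expiry of referenced patent MR-846298:
  Base: filing + 22 years → 16 June 2012.
  Opposition Stay Credit: +232 days → 3 February 2013.
  Prosecution Delay Deduction: −323 days → 17 March 2012.
Terminal disclaimer: MR-879435 expires on the earlier of 28 October 2015 and 17 March 2012.

2012-03-17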